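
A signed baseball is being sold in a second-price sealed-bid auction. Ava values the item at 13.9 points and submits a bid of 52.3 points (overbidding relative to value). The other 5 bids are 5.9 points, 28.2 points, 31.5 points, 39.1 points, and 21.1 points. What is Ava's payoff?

Payoff = -25.2 points.

Highest competing bid: 39.1 points.
Ava's bid 52.3 points is the highest overall, so Ava wins and pays the second-highest bid, 39.1 points.
Payoff = value − price = 13.9 points − 39.1 points = -25.2 points.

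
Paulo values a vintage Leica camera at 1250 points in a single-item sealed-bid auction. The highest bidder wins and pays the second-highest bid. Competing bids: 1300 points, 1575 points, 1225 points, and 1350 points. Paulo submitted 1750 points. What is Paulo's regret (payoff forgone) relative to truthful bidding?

The highest competing bid is 1575 points.
Bidding truthfully at 1250 points: the top bid is 1575 points (a rival), so Paulo loses. Payoff = 0 points.
Bidding 1750 points: Paulo has the top bid, wins, and pays the second-highest bid 1575 points. Payoff = 1250 points − 1575 points = -325 points.
Regret = truthful payoff − actual payoff = 0 points − -325 points = 325 points.
This is the dominant-strategy logic: truthful bidding weakly beats any alternative.

325 points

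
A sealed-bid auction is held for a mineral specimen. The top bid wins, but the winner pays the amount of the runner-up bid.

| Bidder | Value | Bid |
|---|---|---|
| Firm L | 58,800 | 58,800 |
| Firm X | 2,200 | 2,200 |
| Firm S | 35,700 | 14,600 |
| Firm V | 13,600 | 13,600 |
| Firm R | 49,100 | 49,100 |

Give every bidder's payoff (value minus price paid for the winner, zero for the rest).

Bids in descending order: Firm L 58,800 > Firm R 49,100 > Firm S 14,600 > Firm V 13,600 > Firm X 2,200.
Firm L has the top bid and wins; the price is the second-highest bid, 49,100.
Firm L's payoff = 58,800 − 49,100 = 9,700. All other bidders lose, so their payoff is 0.

Firm L 9,700, Firm X 0, Firm S 0, Firm V 0, Firm R 0.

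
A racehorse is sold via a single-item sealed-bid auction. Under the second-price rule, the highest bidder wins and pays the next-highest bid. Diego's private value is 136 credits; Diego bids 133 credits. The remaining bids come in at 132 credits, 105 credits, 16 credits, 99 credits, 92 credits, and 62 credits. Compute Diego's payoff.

Highest competing bid: 132 credits.
Diego's bid 133 credits is the highest overall, so Diego wins and pays the second-highest bid, 132 credits.
Payoff = value − price = 136 credits − 132 credits = 4 credits.

Diego's payoff: 4 credits.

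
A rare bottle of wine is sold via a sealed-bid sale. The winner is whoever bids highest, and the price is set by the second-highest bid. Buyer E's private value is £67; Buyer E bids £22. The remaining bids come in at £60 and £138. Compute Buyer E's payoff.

Highest competing bid: £138.
Buyer E's bid £22 is not the highest, so Buyer E loses, pays nothing, and earns zero payoff.

£0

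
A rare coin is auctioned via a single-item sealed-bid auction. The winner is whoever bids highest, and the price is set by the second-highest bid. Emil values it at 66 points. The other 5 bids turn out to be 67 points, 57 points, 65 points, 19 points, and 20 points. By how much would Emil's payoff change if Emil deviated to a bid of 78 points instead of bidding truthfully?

Change in payoff: -1 points.

The highest competing bid is 67 points.
Bidding truthfully at 66 points: the top bid is 67 points (a rival), so Emil loses. Payoff = 0 points.
Bidding 78 points: Emil has the top bid, wins, and pays the second-highest bid 67 points. Payoff = 66 points − 67 points = -1 points.
Change = -1 points − 0 points = -1 points.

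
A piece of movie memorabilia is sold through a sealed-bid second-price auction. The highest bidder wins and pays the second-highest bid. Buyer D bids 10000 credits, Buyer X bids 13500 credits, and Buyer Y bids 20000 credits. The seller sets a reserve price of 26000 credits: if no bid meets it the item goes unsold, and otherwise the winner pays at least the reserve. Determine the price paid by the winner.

unsold

Ranking the bids: Buyer Y 20000 credits > Buyer X 13500 credits > Buyer D 10000 credits.
The top bid 20000 credits is below the reserve 26000 credits, so the item goes unsold and nothing is paid.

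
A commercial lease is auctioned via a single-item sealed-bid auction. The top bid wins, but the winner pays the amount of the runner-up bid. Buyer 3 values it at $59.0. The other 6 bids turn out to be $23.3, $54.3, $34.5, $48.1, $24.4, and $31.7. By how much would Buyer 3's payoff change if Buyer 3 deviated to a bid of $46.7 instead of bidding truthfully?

The highest competing bid is $54.3.
Bidding truthfully at $59.0: Buyer 3 has the top bid, wins, and pays the second-highest bid $54.3. Payoff = $59.0 − $54.3 = $4.7.
Bidding $46.7: the top bid is $54.3 (a rival), so Buyer 3 loses. Payoff = $0.0.
Change = $0.0 − $4.7 = -$4.7.

Payoff change: -$4.7.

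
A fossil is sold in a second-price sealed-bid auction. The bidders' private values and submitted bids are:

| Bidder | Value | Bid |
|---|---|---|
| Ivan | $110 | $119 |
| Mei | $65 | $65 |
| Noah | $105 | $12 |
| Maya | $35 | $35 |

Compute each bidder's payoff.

Bids in descending order: Ivan $119 > Mei $65 > Maya $35 > Noah $12.
Ivan has the top bid and wins; the price is the second-highest bid, $65.
Ivan's payoff = $110 − $65 = $45. All other bidders lose, so their payoff is 0.

Ivan $45, Mei $0, Noah $0, Maya $0.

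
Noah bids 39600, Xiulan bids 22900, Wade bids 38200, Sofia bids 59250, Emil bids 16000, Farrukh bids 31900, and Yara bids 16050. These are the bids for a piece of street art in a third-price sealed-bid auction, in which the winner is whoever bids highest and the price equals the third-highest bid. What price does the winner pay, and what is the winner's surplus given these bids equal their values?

Ordered from highest: Sofia 59250; Noah 39600; Wade 38200; Farrukh 31900; Xiulan 22900; Yara 16050; Emil 16000.
Sofia is the highest bidder, so Sofia wins.
Under the third-price rule, the price is the third-highest bid: 38200.
Surplus = 59250 − 38200 = 21050.

The winner pays 38200 for a surplus of 21050.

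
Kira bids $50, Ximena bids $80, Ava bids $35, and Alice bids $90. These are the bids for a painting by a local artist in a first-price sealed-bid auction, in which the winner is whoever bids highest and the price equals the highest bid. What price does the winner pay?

$90

Bids in descending order: Alice $90; Ximena $80; Kira $50; Ava $35.
Alice is the highest bidder, so Alice wins.
Under the first-price rule, the price is the highest bid: $90.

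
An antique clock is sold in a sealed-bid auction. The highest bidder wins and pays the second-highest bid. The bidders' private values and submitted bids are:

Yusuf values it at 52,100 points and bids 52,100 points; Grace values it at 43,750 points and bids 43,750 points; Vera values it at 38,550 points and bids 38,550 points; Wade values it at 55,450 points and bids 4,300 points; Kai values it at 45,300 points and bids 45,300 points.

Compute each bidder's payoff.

Ordered from highest: Yusuf 52,100 points, then Kai 45,300 points, then Grace 43,750 points, then Vera 38,550 points, then Wade 4,300 points.
Yusuf has the top bid and wins; the price is the second-highest bid, 45,300 points.
Yusuf's payoff = 52,100 points − 45,300 points = 6,800 points. All other bidders lose, so their payoff is 0.

Yusuf 6,800 points, Grace 0 points, Vera 0 points, Wade 0 points, Kai 0 points.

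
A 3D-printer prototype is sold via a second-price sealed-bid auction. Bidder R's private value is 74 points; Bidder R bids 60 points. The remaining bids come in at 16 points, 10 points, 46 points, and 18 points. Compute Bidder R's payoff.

Highest competing bid: 46 points.
Bidder R's bid 60 points is the highest overall, so Bidder R wins and pays the second-highest bid, 46 points.
Payoff = value − price = 74 points − 46 points = 28 points.

28 points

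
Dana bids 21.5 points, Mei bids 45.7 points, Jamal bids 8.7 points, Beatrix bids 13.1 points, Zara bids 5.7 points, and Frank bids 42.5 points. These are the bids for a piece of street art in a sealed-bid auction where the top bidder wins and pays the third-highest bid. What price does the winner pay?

The winner pays 21.5 points.

Ranking the bids: Mei 45.7 points, then Frank 42.5 points, then Dana 21.5 points, then Beatrix 13.1 points, then Jamal 8.7 points, then Zara 5.7 points.
Mei is the highest bidder, so Mei wins.
Under the third-price rule, the price is the third-highest bid: 21.5 points.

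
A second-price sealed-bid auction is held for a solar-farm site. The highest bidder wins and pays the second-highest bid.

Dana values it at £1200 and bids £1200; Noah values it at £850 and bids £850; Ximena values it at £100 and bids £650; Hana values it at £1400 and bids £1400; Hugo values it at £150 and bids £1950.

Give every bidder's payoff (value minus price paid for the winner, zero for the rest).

Bids in descending order: Hugo £1950 > Hana £1400 > Dana £1200 > Noah £850 > Ximena £650.
Hugo has the top bid and wins; the price is the second-highest bid, £1400.
Hugo's payoff = £150 − £1400 = -£1250. All other bidders lose, so their payoff is 0.

Payoffs: Dana £0, Noah £0, Ximena £0, Hana £0, Hugo -£1250.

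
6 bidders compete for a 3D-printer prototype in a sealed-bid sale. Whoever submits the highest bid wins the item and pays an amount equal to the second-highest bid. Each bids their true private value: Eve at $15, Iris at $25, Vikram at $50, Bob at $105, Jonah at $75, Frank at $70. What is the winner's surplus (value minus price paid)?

Bids in descending order: Bob $105; Jonah $75; Frank $70; Vikram $50; Iris $25; Eve $15.
Bob wins with the top bid and pays the second-highest, $75.
Surplus = $105 − $75 = $30.

Winner's surplus: $30.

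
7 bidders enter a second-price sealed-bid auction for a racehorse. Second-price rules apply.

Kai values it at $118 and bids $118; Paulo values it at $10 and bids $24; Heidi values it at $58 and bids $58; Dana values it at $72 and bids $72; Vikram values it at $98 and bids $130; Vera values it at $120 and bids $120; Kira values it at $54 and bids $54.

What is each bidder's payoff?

Kai $0, Paulo $0, Heidi $0, Dana $0, Vikram -$22, Vera $0, Kira $0.

Sorted high to low: Vikram $130; Vera $120; Kai $118; Dana $72; Heidi $58; Kira $54; Paulo $24.
Vikram has the top bid and wins; the price is the second-highest bid, $120.
Vikram's payoff = $98 − $120 = -$22. All other bidders lose, so their payoff is 0.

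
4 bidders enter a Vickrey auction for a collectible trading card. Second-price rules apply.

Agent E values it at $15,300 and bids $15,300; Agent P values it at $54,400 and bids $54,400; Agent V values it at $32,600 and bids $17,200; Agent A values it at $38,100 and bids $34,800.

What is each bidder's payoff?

Payoffs: Agent E $0, Agent P $19,600, Agent V $0, Agent A $0.

Sorted high to low: Agent P $54,400, then Agent A $34,800, then Agent V $17,200, then Agent E $15,300.
Agent P has the top bid and wins; the price is the second-highest bid, $34,800.
Agent P's payoff = $54,400 − $34,800 = $19,600. All other bidders lose, so their payoff is 0.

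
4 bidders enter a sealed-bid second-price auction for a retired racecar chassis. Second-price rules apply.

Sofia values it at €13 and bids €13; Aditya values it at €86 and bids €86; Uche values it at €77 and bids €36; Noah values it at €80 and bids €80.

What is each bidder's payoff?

Sofia €0, Aditya €6, Uche €0, Noah €0.

Bids in descending order: Aditya €86 > Noah €80 > Uche €36 > Sofia €13.
Aditya has the top bid and wins; the price is the second-highest bid, €80.
Aditya's payoff = €86 − €80 = €6. All other bidders lose, so their payoff is 0.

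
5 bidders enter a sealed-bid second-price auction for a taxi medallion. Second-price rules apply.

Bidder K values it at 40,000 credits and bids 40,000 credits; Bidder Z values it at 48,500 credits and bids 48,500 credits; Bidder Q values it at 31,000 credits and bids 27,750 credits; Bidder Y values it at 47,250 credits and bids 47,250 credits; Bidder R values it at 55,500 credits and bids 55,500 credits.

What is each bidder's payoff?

Sorted high to low: Bidder R 55,500 credits; Bidder Z 48,500 credits; Bidder Y 47,250 credits; Bidder K 40,000 credits; Bidder Q 27,750 credits.
Bidder R has the top bid and wins; the price is the second-highest bid, 48,500 credits.
Bidder R's payoff = 55,500 credits − 48,500 credits = 7,000 credits. All other bidders lose, so their payoff is 0.

Payoffs: Bidder K 0 credits, Bidder Z 0 credits, Bidder Q 0 credits, Bidder Y 0 credits, Bidder R 7,000 credits.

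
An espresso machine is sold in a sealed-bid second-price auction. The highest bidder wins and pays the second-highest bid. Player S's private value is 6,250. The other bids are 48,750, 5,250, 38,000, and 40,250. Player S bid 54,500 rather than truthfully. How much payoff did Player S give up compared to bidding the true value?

Payoff forgone: 42,500.

The highest competing bid is 48,750.
Bidding truthfully at 6,250: the top bid is 48,750 (a rival), so Player S loses. Payoff = 0.
Bidding 54,500: Player S has the top bid, wins, and pays the second-highest bid 48,750. Payoff = 6,250 − 48,750 = -42,500.
Regret = truthful payoff − actual payoff = 0 − -42,500 = 42,500.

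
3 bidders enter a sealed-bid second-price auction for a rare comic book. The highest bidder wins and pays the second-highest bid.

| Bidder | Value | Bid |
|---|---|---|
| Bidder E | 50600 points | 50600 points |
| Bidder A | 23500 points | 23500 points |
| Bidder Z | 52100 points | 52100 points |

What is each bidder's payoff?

Ranking the bids: Bidder Z 52100 points; Bidder E 50600 points; Bidder A 23500 points.
Bidder Z has the top bid and wins; the price is the second-highest bid, 50600 points.
Bidder Z's payoff = 52100 points − 50600 points = 1500 points. All other bidders lose, so their payoff is 0.

Bidder E 0 points, Bidder A 0 points, Bidder Z 1500 points.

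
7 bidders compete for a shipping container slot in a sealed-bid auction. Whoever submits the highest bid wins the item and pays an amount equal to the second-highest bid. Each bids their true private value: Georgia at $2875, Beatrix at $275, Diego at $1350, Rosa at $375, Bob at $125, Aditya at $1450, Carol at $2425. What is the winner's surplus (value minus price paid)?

Bids in descending order: Georgia $2875, then Carol $2425, then Aditya $1450, then Diego $1350, then Rosa $375, then Beatrix $275, then Bob $125.
Georgia wins with the top bid and pays the second-highest, $2425.
Surplus = $2875 − $2425 = $450.

Winner's surplus: $450.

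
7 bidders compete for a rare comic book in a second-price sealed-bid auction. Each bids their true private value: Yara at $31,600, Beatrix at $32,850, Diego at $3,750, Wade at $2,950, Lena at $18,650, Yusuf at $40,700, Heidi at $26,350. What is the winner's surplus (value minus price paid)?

Winner's surplus: $7,850.

Sorted high to low: Yusuf $40,700, then Beatrix $32,850, then Yara $31,600, then Heidi $26,350, then Lena $18,650, then Diego $3,750, then Wade $2,950.
Yusuf wins with the top bid and pays the second-highest, $32,850.
Surplus = $40,700 − $32,850 = $7,850.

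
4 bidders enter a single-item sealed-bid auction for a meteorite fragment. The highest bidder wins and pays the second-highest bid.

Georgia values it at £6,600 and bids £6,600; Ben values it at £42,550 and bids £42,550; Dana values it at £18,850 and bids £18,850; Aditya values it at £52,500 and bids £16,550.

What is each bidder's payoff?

Georgia £0, Ben £23,700, Dana £0, Aditya £0.

Bids in descending order: Ben £42,550 > Dana £18,850 > Aditya £16,550 > Georgia £6,600.
Ben has the top bid and wins; the price is the second-highest bid, £18,850.
Ben's payoff = £42,550 − £18,850 = £23,700. All other bidders lose, so their payoff is 0.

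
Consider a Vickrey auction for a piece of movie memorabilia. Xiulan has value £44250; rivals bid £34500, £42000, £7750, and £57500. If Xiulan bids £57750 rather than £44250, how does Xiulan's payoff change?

Change in payoff: -£13250.

The highest competing bid is £57500.
Bidding truthfully at £44250: the top bid is £57500 (a rival), so Xiulan loses. Payoff = £0.
Bidding £57750: Xiulan has the top bid, wins, and pays the second-highest bid £57500. Payoff = £44250 − £57500 = -£13250.
Change = -£13250 − £0 = -£13250.
Deviating from a truthful bid can only lose payoff in a second-price auction — never gain.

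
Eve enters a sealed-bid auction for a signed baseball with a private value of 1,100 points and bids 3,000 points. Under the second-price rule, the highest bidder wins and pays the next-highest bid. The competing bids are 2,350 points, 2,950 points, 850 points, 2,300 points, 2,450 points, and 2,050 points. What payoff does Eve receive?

Payoff = -1,850 points.

Highest competing bid: 2,950 points.
Eve's bid 3,000 points is the highest overall, so Eve wins and pays the second-highest bid, 2,950 points.
Payoff = value − price = 1,100 points − 2,950 points = -1,850 points.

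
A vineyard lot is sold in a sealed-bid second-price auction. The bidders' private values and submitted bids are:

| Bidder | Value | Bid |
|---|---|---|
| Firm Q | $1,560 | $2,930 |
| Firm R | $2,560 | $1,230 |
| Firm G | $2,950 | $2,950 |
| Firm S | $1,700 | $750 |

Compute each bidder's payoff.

Ordered from highest: Firm G $2,950; Firm Q $2,930; Firm R $1,230; Firm S $750.
Firm G has the top bid and wins; the price is the second-highest bid, $2,930.
Firm G's payoff = $2,950 − $2,930 = $20. All other bidders lose, so their payoff is 0.

Payoffs: Firm Q $0, Firm R $0, Firm G $20, Firm S $0.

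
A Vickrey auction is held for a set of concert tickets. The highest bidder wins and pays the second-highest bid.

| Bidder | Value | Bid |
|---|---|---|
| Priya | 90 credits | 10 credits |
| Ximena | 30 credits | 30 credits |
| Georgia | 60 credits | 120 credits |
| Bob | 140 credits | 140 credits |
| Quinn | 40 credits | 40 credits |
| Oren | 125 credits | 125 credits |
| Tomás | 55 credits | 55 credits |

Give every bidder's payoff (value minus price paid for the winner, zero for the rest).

Priya 0 credits, Ximena 0 credits, Georgia 0 credits, Bob 15 credits, Quinn 0 credits, Oren 0 credits, Tomás 0 credits.

Ordered from highest: Bob 140 credits, then Oren 125 credits, then Georgia 120 credits, then Tomás 55 credits, then Quinn 40 credits, then Ximena 30 credits, then Priya 10 credits.
Bob has the top bid and wins; the price is the second-highest bid, 125 credits.
Bob's payoff = 140 credits − 125 credits = 15 credits. All other bidders lose, so their payoff is 0.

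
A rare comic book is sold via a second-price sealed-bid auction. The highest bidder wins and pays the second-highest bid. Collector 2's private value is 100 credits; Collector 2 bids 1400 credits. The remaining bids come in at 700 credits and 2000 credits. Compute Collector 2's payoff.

Highest competing bid: 2000 credits.
Collector 2's bid 1400 credits is not the highest, so Collector 2 loses, pays nothing, and earns zero payoff.

Payoff = 0 credits.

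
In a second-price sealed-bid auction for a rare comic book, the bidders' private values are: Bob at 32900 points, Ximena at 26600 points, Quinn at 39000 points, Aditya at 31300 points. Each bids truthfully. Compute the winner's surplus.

Surplus = 6100 points.

Ordered from highest: Quinn 39000 points > Bob 32900 points > Aditya 31300 points > Ximena 26600 points.
Quinn wins with the top bid and pays the second-highest, 32900 points.
Surplus = 39000 points − 32900 points = 6100 points.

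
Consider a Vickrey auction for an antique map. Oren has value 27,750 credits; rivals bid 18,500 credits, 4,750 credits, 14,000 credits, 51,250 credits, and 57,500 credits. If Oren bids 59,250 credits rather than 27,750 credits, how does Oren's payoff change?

The highest competing bid is 57,500 credits.
Bidding truthfully at 27,750 credits: the top bid is 57,500 credits (a rival), so Oren loses. Payoff = 0 credits.
Bidding 59,250 credits: Oren has the top bid, wins, and pays the second-highest bid 57,500 credits. Payoff = 27,750 credits − 57,500 credits = -29,750 credits.
Change = -29,750 credits − 0 credits = -29,750 credits.
This is the dominant-strategy logic: truthful bidding weakly beats any alternative.

Payoff change: -29,750 credits.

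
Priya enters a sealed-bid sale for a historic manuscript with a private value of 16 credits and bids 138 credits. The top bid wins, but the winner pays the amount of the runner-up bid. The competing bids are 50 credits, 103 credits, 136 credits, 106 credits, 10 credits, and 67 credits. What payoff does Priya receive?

Highest competing bid: 136 credits.
Priya's bid 138 credits is the highest overall, so Priya wins and pays the second-highest bid, 136 credits.
Payoff = value − price = 16 credits − 136 credits = -120 credits.

Payoff = -120 credits.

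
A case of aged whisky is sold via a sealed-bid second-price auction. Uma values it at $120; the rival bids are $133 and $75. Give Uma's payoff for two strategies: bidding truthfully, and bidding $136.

Truthful: $0; alternative: -$13.

The highest competing bid is $133.
Bidding truthfully at $120: the top bid is $133 (a rival), so Uma loses. Payoff = $0.
Bidding $136: Uma has the top bid, wins, and pays the second-highest bid $133. Payoff = $120 − $133 = -$13.
Deviating from a truthful bid can only lose payoff in a second-price auction — never gain.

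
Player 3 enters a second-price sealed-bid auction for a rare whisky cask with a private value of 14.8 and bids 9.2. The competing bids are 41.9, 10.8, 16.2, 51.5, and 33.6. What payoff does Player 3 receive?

0.0

Highest competing bid: 51.5.
Player 3's bid 9.2 is not the highest, so Player 3 loses, pays nothing, and earns zero payoff.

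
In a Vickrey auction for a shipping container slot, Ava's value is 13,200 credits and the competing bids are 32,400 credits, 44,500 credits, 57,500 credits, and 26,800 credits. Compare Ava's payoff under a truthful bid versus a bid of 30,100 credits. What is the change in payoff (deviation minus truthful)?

The highest competing bid is 57,500 credits.
Bidding truthfully at 13,200 credits: the top bid is 57,500 credits (a rival), so Ava loses. Payoff = 0 credits.
Bidding 30,100 credits: the top bid is 57,500 credits (a rival), so Ava loses. Payoff = 0 credits.
Change = 0 credits − 0 credits = 0 credits.
The bid only affects whether you win, not the price — here both bids land on the same side of the top rival bid, so the deviation is payoff-neutral.

0 credits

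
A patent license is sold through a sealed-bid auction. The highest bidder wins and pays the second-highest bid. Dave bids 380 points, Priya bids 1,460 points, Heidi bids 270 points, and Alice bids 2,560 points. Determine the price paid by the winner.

Sorted high to low: Alice 2,560 points, then Priya 1,460 points, then Dave 380 points, then Heidi 270 points.
Alice has the highest bid, so Alice wins.
The second-highest bid is 1,460 points, so that is what Alice pays.

1,460 points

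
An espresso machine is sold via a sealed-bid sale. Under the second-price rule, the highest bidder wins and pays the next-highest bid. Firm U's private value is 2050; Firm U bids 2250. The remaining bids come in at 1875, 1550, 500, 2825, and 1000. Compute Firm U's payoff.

Firm U's payoff: 0.

Highest competing bid: 2825.
Firm U's bid 2250 is not the highest, so Firm U loses, pays nothing, and earns zero payoff.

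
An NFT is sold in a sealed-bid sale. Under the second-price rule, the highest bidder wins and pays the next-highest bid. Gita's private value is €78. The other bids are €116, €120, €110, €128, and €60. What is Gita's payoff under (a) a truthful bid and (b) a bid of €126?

Truthful: €0; alternative: €0.

The highest competing bid is €128.
Bidding truthfully at €78: the top bid is €128 (a rival), so Gita loses. Payoff = €0.
Bidding €126: the top bid is €128 (a rival), so Gita loses. Payoff = €0.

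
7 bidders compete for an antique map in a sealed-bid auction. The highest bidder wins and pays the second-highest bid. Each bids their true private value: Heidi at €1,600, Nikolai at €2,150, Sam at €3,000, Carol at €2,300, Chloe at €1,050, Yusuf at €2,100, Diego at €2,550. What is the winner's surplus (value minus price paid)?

Bids in descending order: Sam €3,000; Diego €2,550; Carol €2,300; Nikolai €2,150; Yusuf €2,100; Heidi €1,600; Chloe €1,050.
Sam wins with the top bid and pays the second-highest, €2,550.
Surplus = €3,000 − €2,550 = €450.

Surplus = €450.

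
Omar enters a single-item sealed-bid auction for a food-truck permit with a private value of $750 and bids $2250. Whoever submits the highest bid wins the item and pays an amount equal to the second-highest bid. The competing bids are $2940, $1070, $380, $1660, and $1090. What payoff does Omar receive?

$0

Highest competing bid: $2940.
Omar's bid $2250 is not the highest, so Omar loses, pays nothing, and earns zero payoff.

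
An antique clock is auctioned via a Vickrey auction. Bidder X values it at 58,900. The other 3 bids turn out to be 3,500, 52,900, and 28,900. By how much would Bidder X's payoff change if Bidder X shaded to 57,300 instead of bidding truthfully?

The highest competing bid is 52,900.
Bidding truthfully at 58,900: Bidder X has the top bid, wins, and pays the second-highest bid 52,900. Payoff = 58,900 − 52,900 = 6,000.
Bidding 57,300: Bidder X has the top bid, wins, and pays the second-highest bid 52,900. Payoff = 58,900 − 52,900 = 6,000.
Change = 6,000 − 6,000 = 0.

Payoff change: 0.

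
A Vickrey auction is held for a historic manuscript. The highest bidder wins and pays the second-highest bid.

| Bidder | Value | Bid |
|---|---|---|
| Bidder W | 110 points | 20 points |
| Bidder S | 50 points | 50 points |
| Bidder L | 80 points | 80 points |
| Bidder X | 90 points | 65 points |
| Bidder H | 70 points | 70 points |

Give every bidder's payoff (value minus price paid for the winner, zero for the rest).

Sorted high to low: Bidder L 80 points; Bidder H 70 points; Bidder X 65 points; Bidder S 50 points; Bidder W 20 points.
Bidder L has the top bid and wins; the price is the second-highest bid, 70 points.
Bidder L's payoff = 80 points − 70 points = 10 points. All other bidders lose, so their payoff is 0.

Bidder W 0 points, Bidder S 0 points, Bidder L 10 points, Bidder X 0 points, Bidder H 0 points.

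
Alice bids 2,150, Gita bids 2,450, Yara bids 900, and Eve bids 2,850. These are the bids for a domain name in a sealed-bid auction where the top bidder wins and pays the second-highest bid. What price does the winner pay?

Ordered from highest: Eve 2,850; Gita 2,450; Alice 2,150; Yara 900.
Eve is the highest bidder, so Eve wins.
Under the second-price rule, the price is the second-highest bid: 2,450.

Price paid: 2,450.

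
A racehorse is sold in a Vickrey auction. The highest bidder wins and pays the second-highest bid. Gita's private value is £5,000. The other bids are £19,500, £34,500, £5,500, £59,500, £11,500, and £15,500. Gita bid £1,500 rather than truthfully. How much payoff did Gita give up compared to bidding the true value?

Regret: £0.

The highest competing bid is £59,500.
Bidding truthfully at £5,000: the top bid is £59,500 (a rival), so Gita loses. Payoff = £0.
Bidding £1,500: the top bid is £59,500 (a rival), so Gita loses. Payoff = £0.
Regret = truthful payoff − actual payoff = £0 − £0 = £0.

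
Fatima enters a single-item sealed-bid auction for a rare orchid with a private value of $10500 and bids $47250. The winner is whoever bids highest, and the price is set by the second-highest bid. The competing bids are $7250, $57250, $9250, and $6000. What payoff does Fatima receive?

Payoff = $0.

Highest competing bid: $57250.
Fatima's bid $47250 is not the highest, so Fatima loses, pays nothing, and earns zero payoff.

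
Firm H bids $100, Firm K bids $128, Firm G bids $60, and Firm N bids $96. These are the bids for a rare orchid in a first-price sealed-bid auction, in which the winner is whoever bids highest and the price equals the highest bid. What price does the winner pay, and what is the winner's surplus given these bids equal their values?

Bids in descending order: Firm K $128, then Firm H $100, then Firm N $96, then Firm G $60.
Firm K is the highest bidder, so Firm K wins.
Under the first-price rule, the price is the highest bid: $128.
Surplus = $128 − $128 = $0.

The winner pays $128 for a surplus of $0.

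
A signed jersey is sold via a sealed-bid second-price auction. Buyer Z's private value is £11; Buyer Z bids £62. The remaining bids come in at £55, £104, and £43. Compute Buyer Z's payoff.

£0

Highest competing bid: £104.
Buyer Z's bid £62 is not the highest, so Buyer Z loses, pays nothing, and earns zero payoff.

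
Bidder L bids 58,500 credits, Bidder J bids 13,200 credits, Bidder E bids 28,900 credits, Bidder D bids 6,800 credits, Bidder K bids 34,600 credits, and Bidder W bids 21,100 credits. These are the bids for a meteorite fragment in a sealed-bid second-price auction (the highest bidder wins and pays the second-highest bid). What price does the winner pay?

Price paid: 34,600 credits.

Ranking the bids: Bidder L 58,500 credits > Bidder K 34,600 credits > Bidder E 28,900 credits > Bidder W 21,100 credits > Bidder J 13,200 credits > Bidder D 6,800 credits.
Bidder L is the highest bidder, so Bidder L wins.
Under the second-price rule, the price is the second-highest bid: 34,600 credits.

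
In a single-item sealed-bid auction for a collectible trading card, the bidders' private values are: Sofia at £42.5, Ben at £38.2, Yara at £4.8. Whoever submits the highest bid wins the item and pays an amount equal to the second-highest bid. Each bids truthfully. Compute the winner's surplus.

Winner's surplus: £4.3.

Ordered from highest: Sofia £42.5 > Ben £38.2 > Yara £4.8.
Sofia wins with the top bid and pays the second-highest, £38.2.
Surplus = £42.5 − £38.2 = £4.3.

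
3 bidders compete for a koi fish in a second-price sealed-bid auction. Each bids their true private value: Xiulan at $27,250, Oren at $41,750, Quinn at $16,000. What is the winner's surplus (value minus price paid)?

Sorted high to low: Oren $41,750, then Xiulan $27,250, then Quinn $16,000.
Oren wins with the top bid and pays the second-highest, $27,250.
Surplus = $41,750 − $27,250 = $14,500.

Surplus = $14,500.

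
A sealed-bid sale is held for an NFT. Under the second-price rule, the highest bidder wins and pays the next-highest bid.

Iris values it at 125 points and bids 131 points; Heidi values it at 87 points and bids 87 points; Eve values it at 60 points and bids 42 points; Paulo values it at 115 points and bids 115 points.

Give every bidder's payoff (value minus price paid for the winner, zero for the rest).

Ranking the bids: Iris 131 points; Paulo 115 points; Heidi 87 points; Eve 42 points.
Iris has the top bid and wins; the price is the second-highest bid, 115 points.
Iris's payoff = 125 points − 115 points = 10 points. All other bidders lose, so their payoff is 0.

Iris 10 points, Heidi 0 points, Eve 0 points, Paulo 0 points.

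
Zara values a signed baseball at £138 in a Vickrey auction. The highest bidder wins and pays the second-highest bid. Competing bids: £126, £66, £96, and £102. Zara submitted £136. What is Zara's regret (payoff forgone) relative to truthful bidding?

The highest competing bid is £126.
Bidding truthfully at £138: Zara has the top bid, wins, and pays the second-highest bid £126. Payoff = £138 − £126 = £12.
Bidding £136: Zara has the top bid, wins, and pays the second-highest bid £126. Payoff = £138 − £126 = £12.
Regret = truthful payoff − actual payoff = £12 − £12 = £0.
The bid only affects whether you win, not the price — here both bids land on the same side of the top rival bid, so the deviation is payoff-neutral.

£0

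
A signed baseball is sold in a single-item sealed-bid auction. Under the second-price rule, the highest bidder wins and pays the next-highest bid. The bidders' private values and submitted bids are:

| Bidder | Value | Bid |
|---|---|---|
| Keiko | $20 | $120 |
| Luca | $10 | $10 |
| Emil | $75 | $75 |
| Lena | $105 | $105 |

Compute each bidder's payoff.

Ordered from highest: Keiko $120 > Lena $105 > Emil $75 > Luca $10.
Keiko has the top bid and wins; the price is the second-highest bid, $105.
Keiko's payoff = $20 − $105 = -$85. All other bidders lose, so their payoff is 0.

Payoffs: Keiko -$85, Luca $0, Emil $0, Lena $0.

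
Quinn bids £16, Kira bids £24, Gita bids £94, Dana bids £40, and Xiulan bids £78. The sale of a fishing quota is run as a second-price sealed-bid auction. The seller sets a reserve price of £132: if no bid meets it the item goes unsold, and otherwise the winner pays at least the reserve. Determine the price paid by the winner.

Bids in descending order: Gita £94; Xiulan £78; Dana £40; Kira £24; Quinn £16.
The top bid £94 is below the reserve £132, so the item goes unsold and nothing is paid.

unsold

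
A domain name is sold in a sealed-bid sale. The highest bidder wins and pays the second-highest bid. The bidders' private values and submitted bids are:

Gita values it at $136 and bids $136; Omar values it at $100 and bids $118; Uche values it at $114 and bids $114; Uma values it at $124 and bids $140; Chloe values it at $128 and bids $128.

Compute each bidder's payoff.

Ordered from highest: Uma $140; Gita $136; Chloe $128; Omar $118; Uche $114.
Uma has the top bid and wins; the price is the second-highest bid, $136.
Uma's payoff = $124 − $136 = -$12. All other bidders lose, so their payoff is 0.

Payoffs: Gita $0, Omar $0, Uche $0, Uma -$12, Chloe $0.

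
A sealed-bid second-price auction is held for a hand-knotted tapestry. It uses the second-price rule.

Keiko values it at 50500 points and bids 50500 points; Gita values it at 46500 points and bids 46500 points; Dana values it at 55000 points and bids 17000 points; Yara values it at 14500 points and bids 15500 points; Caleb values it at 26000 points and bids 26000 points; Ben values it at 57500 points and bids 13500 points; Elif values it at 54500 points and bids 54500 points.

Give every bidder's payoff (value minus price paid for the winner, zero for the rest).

Ordered from highest: Elif 54500 points, then Keiko 50500 points, then Gita 46500 points, then Caleb 26000 points, then Dana 17000 points, then Yara 15500 points, then Ben 13500 points.
Elif has the top bid and wins; the price is the second-highest bid, 50500 points.
Elif's payoff = 54500 points − 50500 points = 4000 points. All other bidders lose, so their payoff is 0.

Keiko 0 points, Gita 0 points, Dana 0 points, Yara 0 points, Caleb 0 points, Ben 0 points, Elif 4000 points.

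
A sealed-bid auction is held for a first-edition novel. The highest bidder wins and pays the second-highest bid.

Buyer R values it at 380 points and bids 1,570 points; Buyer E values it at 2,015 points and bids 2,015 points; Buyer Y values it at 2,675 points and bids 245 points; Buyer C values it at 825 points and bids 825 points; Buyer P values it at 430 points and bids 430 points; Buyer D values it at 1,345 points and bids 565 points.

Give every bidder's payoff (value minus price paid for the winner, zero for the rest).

Payoffs: Buyer R 0 points, Buyer E 445 points, Buyer Y 0 points, Buyer C 0 points, Buyer P 0 points, Buyer D 0 points.

Sorted high to low: Buyer E 2,015 points > Buyer R 1,570 points > Buyer C 825 points > Buyer D 565 points > Buyer P 430 points > Buyer Y 245 points.
Buyer E has the top bid and wins; the price is the second-highest bid, 1,570 points.
Buyer E's payoff = 2,015 points − 1,570 points = 445 points. All other bidders lose, so their payoff is 0.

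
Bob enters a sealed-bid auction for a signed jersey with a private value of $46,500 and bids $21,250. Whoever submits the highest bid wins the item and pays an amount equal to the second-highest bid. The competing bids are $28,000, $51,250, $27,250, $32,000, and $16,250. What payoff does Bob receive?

Highest competing bid: $51,250.
Bob's bid $21,250 is not the highest, so Bob loses, pays nothing, and earns zero payoff.

Bob's payoff: $0.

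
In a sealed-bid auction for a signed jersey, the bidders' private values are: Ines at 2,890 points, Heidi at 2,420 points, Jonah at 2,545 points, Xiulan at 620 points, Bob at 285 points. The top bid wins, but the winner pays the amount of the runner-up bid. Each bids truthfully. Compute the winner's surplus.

345 points

Sorted high to low: Ines 2,890 points > Jonah 2,545 points > Heidi 2,420 points > Xiulan 620 points > Bob 285 points.
Ines wins with the top bid and pays the second-highest, 2,545 points.
Surplus = 2,890 points − 2,545 points = 345 points.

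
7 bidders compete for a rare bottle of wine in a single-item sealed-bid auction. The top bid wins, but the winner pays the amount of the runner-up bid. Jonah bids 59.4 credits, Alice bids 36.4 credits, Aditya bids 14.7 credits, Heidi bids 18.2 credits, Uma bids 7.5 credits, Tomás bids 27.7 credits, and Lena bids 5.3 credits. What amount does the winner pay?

Price paid: 36.4 credits.

Ranking the bids: Jonah 59.4 credits > Alice 36.4 credits > Tomás 27.7 credits > Heidi 18.2 credits > Aditya 14.7 credits > Uma 7.5 credits > Lena 5.3 credits.
Jonah has the highest bid, so Jonah wins.
The second-highest bid is 36.4 credits, so that is what Jonah pays.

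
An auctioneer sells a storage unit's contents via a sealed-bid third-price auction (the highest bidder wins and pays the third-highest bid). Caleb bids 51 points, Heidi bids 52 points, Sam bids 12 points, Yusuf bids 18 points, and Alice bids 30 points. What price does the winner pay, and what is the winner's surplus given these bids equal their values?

Price 30 points; surplus 22 points.

Sorted high to low: Heidi 52 points > Caleb 51 points > Alice 30 points > Yusuf 18 points > Sam 12 points.
Heidi is the highest bidder, so Heidi wins.
Under the third-price rule, the price is the third-highest bid: 30 points.
Surplus = 52 points − 30 points = 22 points.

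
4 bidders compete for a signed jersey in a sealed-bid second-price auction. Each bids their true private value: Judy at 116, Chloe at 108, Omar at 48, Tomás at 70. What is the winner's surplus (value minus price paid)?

Sorted high to low: Judy 116, then Chloe 108, then Tomás 70, then Omar 48.
Judy wins with the top bid and pays the second-highest, 108.
Surplus = 116 − 108 = 8.

Surplus = 8.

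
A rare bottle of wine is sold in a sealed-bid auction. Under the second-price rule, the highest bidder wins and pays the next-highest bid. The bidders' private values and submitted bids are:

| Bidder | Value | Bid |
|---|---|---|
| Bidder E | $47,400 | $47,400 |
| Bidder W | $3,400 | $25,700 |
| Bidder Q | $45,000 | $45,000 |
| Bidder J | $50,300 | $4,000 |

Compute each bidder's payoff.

Payoffs: Bidder E $2,400, Bidder W $0, Bidder Q $0, Bidder J $0.

Ordered from highest: Bidder E $47,400 > Bidder Q $45,000 > Bidder W $25,700 > Bidder J $4,000.
Bidder E has the top bid and wins; the price is the second-highest bid, $45,000.
Bidder E's payoff = $47,400 − $45,000 = $2,400. All other bidders lose, so their payoff is 0.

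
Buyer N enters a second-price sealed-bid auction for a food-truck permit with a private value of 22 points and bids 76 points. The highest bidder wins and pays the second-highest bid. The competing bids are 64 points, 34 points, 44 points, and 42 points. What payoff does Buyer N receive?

Highest competing bid: 64 points.
Buyer N's bid 76 points is the highest overall, so Buyer N wins and pays the second-highest bid, 64 points.
Payoff = value − price = 22 points − 64 points = -42 points.

-42 points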